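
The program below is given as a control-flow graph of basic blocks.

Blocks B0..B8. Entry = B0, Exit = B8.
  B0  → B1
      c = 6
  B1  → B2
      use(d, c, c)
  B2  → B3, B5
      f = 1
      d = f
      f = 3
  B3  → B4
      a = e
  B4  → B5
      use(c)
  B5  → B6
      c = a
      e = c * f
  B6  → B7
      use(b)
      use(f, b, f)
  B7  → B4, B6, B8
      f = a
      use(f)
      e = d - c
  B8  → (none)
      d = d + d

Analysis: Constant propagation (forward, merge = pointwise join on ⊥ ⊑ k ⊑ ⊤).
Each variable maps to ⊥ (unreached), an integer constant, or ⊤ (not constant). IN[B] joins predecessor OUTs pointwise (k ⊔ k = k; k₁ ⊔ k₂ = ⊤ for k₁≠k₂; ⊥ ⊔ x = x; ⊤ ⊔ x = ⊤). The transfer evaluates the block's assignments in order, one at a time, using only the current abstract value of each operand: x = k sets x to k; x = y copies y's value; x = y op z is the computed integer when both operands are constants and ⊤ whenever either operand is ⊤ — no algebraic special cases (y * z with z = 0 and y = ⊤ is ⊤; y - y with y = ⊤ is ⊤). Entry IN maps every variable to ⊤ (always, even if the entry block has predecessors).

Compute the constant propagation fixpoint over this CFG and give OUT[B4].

Fixpoint table:
  B0:  IN=(all ⊤)  OUT={c:6; rest ⊤}
  B1:  IN={c:6; rest ⊤}  OUT={c:6; rest ⊤}
  B2:  IN={c:6; rest ⊤}  OUT={c:6, d:1, f:3; rest ⊤}
  B3:  IN={c:6, d:1, f:3; rest ⊤}  OUT={c:6, d:1, f:3; rest ⊤}
  B4:  IN={d:1; rest ⊤}  OUT={d:1; rest ⊤}
  B5:  IN={d:1; rest ⊤}  OUT={d:1; rest ⊤}
  B6:  IN={d:1; rest ⊤}  OUT={d:1; rest ⊤}
  B7:  IN={d:1; rest ⊤}  OUT={d:1; rest ⊤}
  B8:  IN={d:1; rest ⊤}  OUT={d:2; rest ⊤}

Merge at B4: IN[B4] = OUT[B3] ⊔ OUT[B7] = {a: ⊤, b: ⊤, c: ⊤, d: 1, e: ⊤, f: ⊤}
Applying B4's transfer function to that IN value gives OUT[B4] (row B4 above).

Answer: {a: ⊤, b: ⊤, c: ⊤, d: 1, e: ⊤, f: ⊤}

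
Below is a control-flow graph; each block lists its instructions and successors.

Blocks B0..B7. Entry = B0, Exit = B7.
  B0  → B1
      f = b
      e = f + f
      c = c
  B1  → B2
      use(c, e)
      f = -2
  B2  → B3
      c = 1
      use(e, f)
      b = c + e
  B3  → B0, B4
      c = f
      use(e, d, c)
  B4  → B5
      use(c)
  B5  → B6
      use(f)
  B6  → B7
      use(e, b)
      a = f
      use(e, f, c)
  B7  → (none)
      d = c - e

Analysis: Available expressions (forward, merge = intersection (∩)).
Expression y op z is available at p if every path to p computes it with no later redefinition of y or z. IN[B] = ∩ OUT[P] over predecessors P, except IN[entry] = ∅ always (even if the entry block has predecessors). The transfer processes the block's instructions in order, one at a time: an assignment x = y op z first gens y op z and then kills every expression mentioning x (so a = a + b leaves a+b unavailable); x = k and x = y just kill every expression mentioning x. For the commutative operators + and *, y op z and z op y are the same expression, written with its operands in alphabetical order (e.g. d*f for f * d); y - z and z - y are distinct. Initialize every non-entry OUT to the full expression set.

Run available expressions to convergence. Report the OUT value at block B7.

Per-block solution:
  B0:   IN={}   OUT={f+f}
  B1:   IN={f+f}   OUT={}
  B2:   IN={}   OUT={c+e}
  B3:   IN={c+e}   OUT={}
  B4:   IN={}   OUT={}
  B5:   IN={}   OUT={}
  B6:   IN={}   OUT={}
  B7:   IN={}   OUT={c-e}

Merge at B7: IN[B7] = OUT[B6] = {}
Applying B7's transfer function to that IN value gives OUT[B7] (row B7 above).

Answer: {c-e}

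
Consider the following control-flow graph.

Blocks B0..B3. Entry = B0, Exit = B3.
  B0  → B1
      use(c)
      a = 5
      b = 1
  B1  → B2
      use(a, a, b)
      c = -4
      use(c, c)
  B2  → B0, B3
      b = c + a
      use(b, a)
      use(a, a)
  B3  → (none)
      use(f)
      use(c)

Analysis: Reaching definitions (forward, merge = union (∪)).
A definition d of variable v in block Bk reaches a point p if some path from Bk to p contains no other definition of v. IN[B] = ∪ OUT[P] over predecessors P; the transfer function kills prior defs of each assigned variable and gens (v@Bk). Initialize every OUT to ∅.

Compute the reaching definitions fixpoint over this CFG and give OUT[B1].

Answer: {a@B0, b@B0, c@B1}

Derivation:
Converged values:
  B0:  IN={a@B0, b@B2, c@B1}  OUT={a@B0, b@B0, c@B1}
  B1:  IN={a@B0, b@B0, c@B1}  OUT={a@B0, b@B0, c@B1}
  B2:  IN={a@B0, b@B0, c@B1}  OUT={a@B0, b@B2, c@B1}
  B3:  IN={a@B0, b@B2, c@B1}  OUT={a@B0, b@B2, c@B1}

Merge at B1: IN[B1] = OUT[B0] = {a@B0, b@B0, c@B1}
Applying B1's transfer function to that IN value gives OUT[B1] (row B1 above).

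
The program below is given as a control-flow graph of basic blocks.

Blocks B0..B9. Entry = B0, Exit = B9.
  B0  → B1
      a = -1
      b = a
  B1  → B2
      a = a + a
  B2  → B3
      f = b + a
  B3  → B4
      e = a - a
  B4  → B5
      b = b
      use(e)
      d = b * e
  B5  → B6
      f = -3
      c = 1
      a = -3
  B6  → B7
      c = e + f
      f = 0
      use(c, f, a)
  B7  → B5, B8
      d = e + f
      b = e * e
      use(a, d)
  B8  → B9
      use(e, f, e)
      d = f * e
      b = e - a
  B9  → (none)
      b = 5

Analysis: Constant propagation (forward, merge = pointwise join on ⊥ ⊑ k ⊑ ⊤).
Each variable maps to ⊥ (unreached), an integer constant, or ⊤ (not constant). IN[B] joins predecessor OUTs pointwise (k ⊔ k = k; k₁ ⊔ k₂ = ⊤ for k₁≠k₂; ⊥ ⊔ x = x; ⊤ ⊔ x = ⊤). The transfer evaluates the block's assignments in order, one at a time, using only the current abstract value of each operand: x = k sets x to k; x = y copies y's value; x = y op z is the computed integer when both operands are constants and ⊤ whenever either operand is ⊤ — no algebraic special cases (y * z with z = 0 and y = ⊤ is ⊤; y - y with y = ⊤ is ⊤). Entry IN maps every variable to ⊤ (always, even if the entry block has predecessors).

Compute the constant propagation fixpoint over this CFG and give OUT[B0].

Answer: {a: -1, b: -1, c: ⊤, d: ⊤, e: ⊤, f: ⊤}

Derivation:
Fixpoint table:
  B0: | IN=(all ⊤) | OUT={a:-1, b:-1; rest ⊤}
  B1: | IN={a:-1, b:-1; rest ⊤} | OUT={a:-2, b:-1; rest ⊤}
  B2: | IN={a:-2, b:-1; rest ⊤} | OUT={a:-2, b:-1, f:-3; rest ⊤}
  B3: | IN={a:-2, b:-1, f:-3; rest ⊤} | OUT={a:-2, b:-1, e:0, f:-3; rest ⊤}
  B4: | IN={a:-2, b:-1, e:0, f:-3; rest ⊤} | OUT={a:-2, b:-1, d:0, e:0, f:-3; rest ⊤}
  B5: | IN={d:0, e:0; rest ⊤} | OUT={a:-3, c:1, d:0, e:0, f:-3; rest ⊤}
  B6: | IN={a:-3, c:1, d:0, e:0, f:-3; rest ⊤} | OUT={a:-3, c:-3, d:0, e:0, f:0; rest ⊤}
  B7: | IN={a:-3, c:-3, d:0, e:0, f:0; rest ⊤} | OUT={a:-3, b:0, c:-3, d:0, e:0, f:0; rest ⊤}
  B8: | IN={a:-3, b:0, c:-3, d:0, e:0, f:0; rest ⊤} | OUT={a:-3, b:3, c:-3, d:0, e:0, f:0; rest ⊤}
  B9: | IN={a:-3, b:3, c:-3, d:0, e:0, f:0; rest ⊤} | OUT={a:-3, b:5, c:-3, d:0, e:0, f:0; rest ⊤}

B0 is the boundary node: IN[B0] = {a: ⊤, b: ⊤, c: ⊤, d: ⊤, e: ⊤, f: ⊤}
Applying B0's transfer function to that IN value gives OUT[B0] (row B0 above).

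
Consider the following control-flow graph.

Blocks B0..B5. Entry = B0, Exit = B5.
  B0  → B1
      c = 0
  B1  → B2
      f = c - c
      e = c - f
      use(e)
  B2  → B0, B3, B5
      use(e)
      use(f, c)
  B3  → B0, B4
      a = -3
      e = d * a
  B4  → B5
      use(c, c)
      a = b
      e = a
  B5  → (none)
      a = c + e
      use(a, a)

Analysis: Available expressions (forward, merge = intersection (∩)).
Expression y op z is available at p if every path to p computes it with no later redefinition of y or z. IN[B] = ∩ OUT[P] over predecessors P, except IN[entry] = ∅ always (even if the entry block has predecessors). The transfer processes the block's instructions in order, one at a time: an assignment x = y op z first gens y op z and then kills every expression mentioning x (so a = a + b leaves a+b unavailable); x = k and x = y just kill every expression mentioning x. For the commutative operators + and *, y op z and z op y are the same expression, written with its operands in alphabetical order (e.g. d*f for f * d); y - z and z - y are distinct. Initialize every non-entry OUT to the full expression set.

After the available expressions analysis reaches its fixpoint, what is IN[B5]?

Converged values:
  B0:  IN={}  OUT={}
  B1:  IN={}  OUT={c-c, c-f}
  B2:  IN={c-c, c-f}  OUT={c-c, c-f}
  B3:  IN={c-c, c-f}  OUT={a*d, c-c, c-f}
  B4:  IN={a*d, c-c, c-f}  OUT={c-c, c-f}
  B5:  IN={c-c, c-f}  OUT={c+e, c-c, c-f}

Merge at B5: IN[B5] = OUT[B2] ∩ OUT[B4] = {c-c, c-f}

Answer: {c-c, c-f}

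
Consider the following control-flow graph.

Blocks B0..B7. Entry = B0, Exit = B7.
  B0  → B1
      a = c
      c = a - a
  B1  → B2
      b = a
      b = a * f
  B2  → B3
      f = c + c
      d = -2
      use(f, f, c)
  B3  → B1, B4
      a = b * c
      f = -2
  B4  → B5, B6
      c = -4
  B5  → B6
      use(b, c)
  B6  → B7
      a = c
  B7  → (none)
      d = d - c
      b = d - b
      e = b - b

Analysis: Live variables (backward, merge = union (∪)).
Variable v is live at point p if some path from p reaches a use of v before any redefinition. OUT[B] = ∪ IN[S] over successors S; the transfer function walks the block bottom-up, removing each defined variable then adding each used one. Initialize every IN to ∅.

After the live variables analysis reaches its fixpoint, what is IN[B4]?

Per-block solution:
  B0:   IN={c, f}   OUT={a, c, f}
  B1:   IN={a, c, f}   OUT={b, c}
  B2:   IN={b, c}   OUT={b, c, d}
  B3:   IN={b, c, d}   OUT={a, b, c, d, f}
  B4:   IN={b, d}   OUT={b, c, d}
  B5:   IN={b, c, d}   OUT={b, c, d}
  B6:   IN={b, c, d}   OUT={b, c, d}
  B7:   IN={b, c, d}   OUT={}

Merge at B4: OUT[B4] = IN[B5] ⊔ IN[B6] = {b, c, d}
Applying B4's transfer function to that OUT value gives IN[B4] (row B4 above).

Answer: {b, d}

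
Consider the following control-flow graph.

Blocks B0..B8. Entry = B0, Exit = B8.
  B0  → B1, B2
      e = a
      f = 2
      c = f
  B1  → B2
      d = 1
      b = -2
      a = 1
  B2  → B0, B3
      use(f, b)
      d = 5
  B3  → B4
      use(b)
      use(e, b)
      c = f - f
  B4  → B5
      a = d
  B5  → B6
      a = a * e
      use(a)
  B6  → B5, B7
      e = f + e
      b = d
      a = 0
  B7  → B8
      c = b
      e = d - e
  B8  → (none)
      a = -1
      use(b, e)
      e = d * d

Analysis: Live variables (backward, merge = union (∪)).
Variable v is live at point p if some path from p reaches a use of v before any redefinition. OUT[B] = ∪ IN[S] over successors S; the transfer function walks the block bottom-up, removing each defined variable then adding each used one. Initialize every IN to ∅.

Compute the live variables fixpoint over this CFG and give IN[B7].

Per-block solution:
  B0: | IN={a, b} | OUT={a, b, e, f}
  B1: | IN={e, f} | OUT={a, b, e, f}
  B2: | IN={a, b, e, f} | OUT={a, b, d, e, f}
  B3: | IN={b, d, e, f} | OUT={d, e, f}
  B4: | IN={d, e, f} | OUT={a, d, e, f}
  B5: | IN={a, d, e, f} | OUT={d, e, f}
  B6: | IN={d, e, f} | OUT={a, b, d, e, f}
  B7: | IN={b, d, e} | OUT={b, d, e}
  B8: | IN={b, d, e} | OUT={}

Merge at B7: OUT[B7] = IN[B8] = {b, d, e}
Applying B7's transfer function to that OUT value gives IN[B7] (row B7 above).

Answer: {b, d, e}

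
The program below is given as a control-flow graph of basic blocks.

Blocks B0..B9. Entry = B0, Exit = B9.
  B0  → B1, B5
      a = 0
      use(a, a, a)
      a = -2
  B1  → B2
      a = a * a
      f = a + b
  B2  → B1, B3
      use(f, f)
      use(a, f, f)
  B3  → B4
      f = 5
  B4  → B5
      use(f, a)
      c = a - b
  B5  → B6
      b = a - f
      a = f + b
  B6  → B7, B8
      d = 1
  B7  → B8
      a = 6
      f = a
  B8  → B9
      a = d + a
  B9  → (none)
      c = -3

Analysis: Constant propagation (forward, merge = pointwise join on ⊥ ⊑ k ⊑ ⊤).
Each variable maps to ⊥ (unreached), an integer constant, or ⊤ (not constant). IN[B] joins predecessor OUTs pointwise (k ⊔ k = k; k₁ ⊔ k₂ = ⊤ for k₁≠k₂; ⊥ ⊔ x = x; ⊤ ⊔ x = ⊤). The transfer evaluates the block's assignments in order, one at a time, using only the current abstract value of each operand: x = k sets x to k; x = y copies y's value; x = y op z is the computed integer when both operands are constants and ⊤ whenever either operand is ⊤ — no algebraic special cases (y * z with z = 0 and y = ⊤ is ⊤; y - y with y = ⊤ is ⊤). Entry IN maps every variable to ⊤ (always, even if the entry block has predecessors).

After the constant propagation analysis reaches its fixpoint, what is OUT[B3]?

Converged values:
  B0:   IN=(all ⊤)   OUT={a:-2; rest ⊤}
  B1:   IN=(all ⊤)   OUT=(all ⊤)
  B2:   IN=(all ⊤)   OUT=(all ⊤)
  B3:   IN=(all ⊤)   OUT={f:5; rest ⊤}
  B4:   IN={f:5; rest ⊤}   OUT={f:5; rest ⊤}
  B5:   IN=(all ⊤)   OUT=(all ⊤)
  B6:   IN=(all ⊤)   OUT={d:1; rest ⊤}
  B7:   IN={d:1; rest ⊤}   OUT={a:6, d:1, f:6; rest ⊤}
  B8:   IN={d:1; rest ⊤}   OUT={d:1; rest ⊤}
  B9:   IN={d:1; rest ⊤}   OUT={c:-3, d:1; rest ⊤}

Merge at B3: IN[B3] = OUT[B2] = {a: ⊤, b: ⊤, c: ⊤, d: ⊤, e: ⊤, f: ⊤}
Applying B3's transfer function to that IN value gives OUT[B3] (row B3 above).

Answer: {a: ⊤, b: ⊤, c: ⊤, d: ⊤, e: ⊤, f: 5}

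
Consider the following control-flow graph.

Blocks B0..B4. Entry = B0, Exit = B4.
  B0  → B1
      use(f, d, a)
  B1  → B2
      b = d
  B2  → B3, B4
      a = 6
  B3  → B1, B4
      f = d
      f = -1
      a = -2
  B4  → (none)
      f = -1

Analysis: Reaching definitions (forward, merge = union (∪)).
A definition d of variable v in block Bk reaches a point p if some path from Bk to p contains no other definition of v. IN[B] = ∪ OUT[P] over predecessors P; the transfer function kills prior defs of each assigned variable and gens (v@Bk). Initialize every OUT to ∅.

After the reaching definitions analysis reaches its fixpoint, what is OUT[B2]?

Fixpoint table:
  B0: | IN={} | OUT={}
  B1: | IN={a@B3, b@B1, f@B3} | OUT={a@B3, b@B1, f@B3}
  B2: | IN={a@B3, b@B1, f@B3} | OUT={a@B2, b@B1, f@B3}
  B3: | IN={a@B2, b@B1, f@B3} | OUT={a@B3, b@B1, f@B3}
  B4: | IN={a@B2, a@B3, b@B1, f@B3} | OUT={a@B2, a@B3, b@B1, f@B4}

Merge at B2: IN[B2] = OUT[B1] = {a@B3, b@B1, f@B3}
Applying B2's transfer function to that IN value gives OUT[B2] (row B2 above).

Answer: {a@B2, b@B1, f@B3}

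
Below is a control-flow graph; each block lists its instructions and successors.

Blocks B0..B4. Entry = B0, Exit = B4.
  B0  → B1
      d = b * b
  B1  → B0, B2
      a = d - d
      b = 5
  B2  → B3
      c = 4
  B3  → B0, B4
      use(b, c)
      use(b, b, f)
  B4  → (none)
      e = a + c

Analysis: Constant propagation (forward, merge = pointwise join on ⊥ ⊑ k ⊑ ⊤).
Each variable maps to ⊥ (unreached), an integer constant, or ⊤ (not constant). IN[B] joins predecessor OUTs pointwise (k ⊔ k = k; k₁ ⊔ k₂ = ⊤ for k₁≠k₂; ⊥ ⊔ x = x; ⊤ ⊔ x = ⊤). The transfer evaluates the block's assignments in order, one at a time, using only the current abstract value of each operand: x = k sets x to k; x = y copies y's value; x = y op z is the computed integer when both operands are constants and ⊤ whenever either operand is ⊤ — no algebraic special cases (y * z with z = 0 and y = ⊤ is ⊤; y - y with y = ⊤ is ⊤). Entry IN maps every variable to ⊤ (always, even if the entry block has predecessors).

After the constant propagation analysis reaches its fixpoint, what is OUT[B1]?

Answer: {a: ⊤, b: 5, c: ⊤, d: ⊤, e: ⊤, f: ⊤}

Working:
Fixpoint table:
  B0: | IN=(all ⊤) | OUT=(all ⊤)
  B1: | IN=(all ⊤) | OUT={b:5; rest ⊤}
  B2: | IN={b:5; rest ⊤} | OUT={b:5, c:4; rest ⊤}
  B3: | IN={b:5, c:4; rest ⊤} | OUT={b:5, c:4; rest ⊤}
  B4: | IN={b:5, c:4; rest ⊤} | OUT={b:5, c:4; rest ⊤}

Merge at B1: IN[B1] = OUT[B0] = {a: ⊤, b: ⊤, c: ⊤, d: ⊤, e: ⊤, f: ⊤}
Applying B1's transfer function to that IN value gives OUT[B1] (row B1 above).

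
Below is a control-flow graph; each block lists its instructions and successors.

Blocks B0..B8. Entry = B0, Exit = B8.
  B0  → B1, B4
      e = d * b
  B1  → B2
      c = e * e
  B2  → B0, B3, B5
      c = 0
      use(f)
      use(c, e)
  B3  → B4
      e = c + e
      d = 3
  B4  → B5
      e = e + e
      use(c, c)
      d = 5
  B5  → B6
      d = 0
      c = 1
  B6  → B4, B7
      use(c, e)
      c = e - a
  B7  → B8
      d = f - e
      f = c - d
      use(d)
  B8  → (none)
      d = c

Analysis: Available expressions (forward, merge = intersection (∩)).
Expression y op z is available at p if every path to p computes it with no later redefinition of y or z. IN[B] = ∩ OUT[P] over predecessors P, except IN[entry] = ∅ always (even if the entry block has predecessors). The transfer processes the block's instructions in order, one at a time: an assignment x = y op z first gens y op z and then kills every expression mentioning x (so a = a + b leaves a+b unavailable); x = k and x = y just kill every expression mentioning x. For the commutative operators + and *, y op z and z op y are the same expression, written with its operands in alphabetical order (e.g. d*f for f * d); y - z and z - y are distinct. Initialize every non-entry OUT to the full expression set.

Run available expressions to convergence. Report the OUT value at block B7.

Fixpoint table:
  B0:  IN={}  OUT={b*d}
  B1:  IN={b*d}  OUT={b*d, e*e}
  B2:  IN={b*d, e*e}  OUT={b*d, e*e}
  B3:  IN={b*d, e*e}  OUT={}
  B4:  IN={}  OUT={}
  B5:  IN={}  OUT={}
  B6:  IN={}  OUT={e-a}
  B7:  IN={e-a}  OUT={c-d, e-a}
  B8:  IN={c-d, e-a}  OUT={e-a}

Merge at B7: IN[B7] = OUT[B6] = {e-a}
Applying B7's transfer function to that IN value gives OUT[B7] (row B7 above).

Answer: {c-d, e-a}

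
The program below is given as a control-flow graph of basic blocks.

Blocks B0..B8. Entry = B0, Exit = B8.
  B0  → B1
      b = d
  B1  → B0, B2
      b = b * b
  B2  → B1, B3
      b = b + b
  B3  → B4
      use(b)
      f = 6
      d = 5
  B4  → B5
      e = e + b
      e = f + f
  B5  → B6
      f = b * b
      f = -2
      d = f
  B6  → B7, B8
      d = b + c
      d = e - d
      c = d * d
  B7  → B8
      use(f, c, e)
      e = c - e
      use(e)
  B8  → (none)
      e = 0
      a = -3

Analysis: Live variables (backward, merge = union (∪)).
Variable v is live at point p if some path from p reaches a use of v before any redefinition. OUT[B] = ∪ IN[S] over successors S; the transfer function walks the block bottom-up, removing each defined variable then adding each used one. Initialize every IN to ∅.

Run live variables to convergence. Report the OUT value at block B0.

Converged values:
  B0:  IN={c, d, e}  OUT={b, c, d, e}
  B1:  IN={b, c, d, e}  OUT={b, c, d, e}
  B2:  IN={b, c, d, e}  OUT={b, c, d, e}
  B3:  IN={b, c, e}  OUT={b, c, e, f}
  B4:  IN={b, c, e, f}  OUT={b, c, e}
  B5:  IN={b, c, e}  OUT={b, c, e, f}
  B6:  IN={b, c, e, f}  OUT={c, e, f}
  B7:  IN={c, e, f}  OUT={}
  B8:  IN={}  OUT={}

Merge at B0: OUT[B0] = IN[B1] = {b, c, d, e}

Answer: {b, c, d, e}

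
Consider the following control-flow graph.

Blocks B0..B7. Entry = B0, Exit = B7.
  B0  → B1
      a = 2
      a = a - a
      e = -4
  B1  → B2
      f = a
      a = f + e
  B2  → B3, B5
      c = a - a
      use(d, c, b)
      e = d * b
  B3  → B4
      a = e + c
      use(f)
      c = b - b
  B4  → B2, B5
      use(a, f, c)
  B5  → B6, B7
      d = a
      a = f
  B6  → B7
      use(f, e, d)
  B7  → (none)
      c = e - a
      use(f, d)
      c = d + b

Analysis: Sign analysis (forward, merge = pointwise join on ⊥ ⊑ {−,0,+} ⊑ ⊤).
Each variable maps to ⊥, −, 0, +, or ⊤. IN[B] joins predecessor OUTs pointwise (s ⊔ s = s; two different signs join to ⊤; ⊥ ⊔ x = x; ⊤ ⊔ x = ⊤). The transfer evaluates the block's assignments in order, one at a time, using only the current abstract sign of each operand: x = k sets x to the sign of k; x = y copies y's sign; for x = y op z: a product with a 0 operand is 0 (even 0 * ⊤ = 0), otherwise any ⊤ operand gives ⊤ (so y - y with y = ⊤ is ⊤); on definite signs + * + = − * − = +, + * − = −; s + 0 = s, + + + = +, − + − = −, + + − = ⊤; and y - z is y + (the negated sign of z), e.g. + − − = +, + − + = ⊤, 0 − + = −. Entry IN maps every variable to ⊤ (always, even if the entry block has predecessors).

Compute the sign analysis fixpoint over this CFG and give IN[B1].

Fixpoint table:
  B0: | IN=(all ⊤) | OUT={e:-; rest ⊤}
  B1: | IN={e:-; rest ⊤} | OUT={e:-; rest ⊤}
  B2: | IN=(all ⊤) | OUT=(all ⊤)
  B3: | IN=(all ⊤) | OUT=(all ⊤)
  B4: | IN=(all ⊤) | OUT=(all ⊤)
  B5: | IN=(all ⊤) | OUT=(all ⊤)
  B6: | IN=(all ⊤) | OUT=(all ⊤)
  B7: | IN=(all ⊤) | OUT=(all ⊤)

Merge at B1: IN[B1] = OUT[B0] = {a: ⊤, b: ⊤, c: ⊤, d: ⊤, e: -, f: ⊤}

Answer: {a: ⊤, b: ⊤, c: ⊤, d: ⊤, e: -, f: ⊤}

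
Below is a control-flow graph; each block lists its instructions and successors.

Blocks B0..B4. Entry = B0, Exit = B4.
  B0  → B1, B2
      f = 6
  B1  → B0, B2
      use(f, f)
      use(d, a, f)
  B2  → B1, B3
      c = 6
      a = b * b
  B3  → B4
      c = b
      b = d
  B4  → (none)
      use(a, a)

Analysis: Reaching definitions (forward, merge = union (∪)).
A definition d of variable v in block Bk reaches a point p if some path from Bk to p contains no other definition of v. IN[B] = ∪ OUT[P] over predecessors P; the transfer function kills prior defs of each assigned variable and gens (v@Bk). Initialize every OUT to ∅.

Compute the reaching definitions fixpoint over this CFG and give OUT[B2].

Fixpoint table:
  B0:  IN={a@B2, c@B2, f@B0}  OUT={a@B2, c@B2, f@B0}
  B1:  IN={a@B2, c@B2, f@B0}  OUT={a@B2, c@B2, f@B0}
  B2:  IN={a@B2, c@B2, f@B0}  OUT={a@B2, c@B2, f@B0}
  B3:  IN={a@B2, c@B2, f@B0}  OUT={a@B2, b@B3, c@B3, f@B0}
  B4:  IN={a@B2, b@B3, c@B3, f@B0}  OUT={a@B2, b@B3, c@B3, f@B0}

Merge at B2: IN[B2] = OUT[B0] ⊔ OUT[B1] = {a@B2, c@B2, f@B0}
Applying B2's transfer function to that IN value gives OUT[B2] (row B2 above).

Answer: {a@B2, c@B2, f@B0}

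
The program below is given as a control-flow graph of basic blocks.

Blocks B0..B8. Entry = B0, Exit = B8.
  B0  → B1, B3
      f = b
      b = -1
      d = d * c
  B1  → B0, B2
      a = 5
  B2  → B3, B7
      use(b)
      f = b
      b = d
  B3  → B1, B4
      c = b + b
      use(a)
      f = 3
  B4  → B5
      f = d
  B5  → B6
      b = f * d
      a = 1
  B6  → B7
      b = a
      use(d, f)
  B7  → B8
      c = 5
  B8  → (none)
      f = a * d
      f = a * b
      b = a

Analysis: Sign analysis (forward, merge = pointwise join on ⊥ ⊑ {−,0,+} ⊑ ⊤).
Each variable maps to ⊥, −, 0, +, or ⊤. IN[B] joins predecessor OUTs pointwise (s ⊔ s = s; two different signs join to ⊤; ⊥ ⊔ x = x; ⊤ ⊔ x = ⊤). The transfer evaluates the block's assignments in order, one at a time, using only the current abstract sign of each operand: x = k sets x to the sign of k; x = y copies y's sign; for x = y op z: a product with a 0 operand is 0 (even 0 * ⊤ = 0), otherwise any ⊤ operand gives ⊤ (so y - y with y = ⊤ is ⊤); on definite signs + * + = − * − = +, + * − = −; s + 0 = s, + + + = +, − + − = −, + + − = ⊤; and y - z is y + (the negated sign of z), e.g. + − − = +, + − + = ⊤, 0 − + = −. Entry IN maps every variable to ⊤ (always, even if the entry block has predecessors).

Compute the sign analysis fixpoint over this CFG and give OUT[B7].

Answer: {a: +, b: ⊤, c: +, d: ⊤, e: ⊤, f: ⊤}

Derivation:
Per-block solution:
  B0: | IN=(all ⊤) | OUT={b:-; rest ⊤}
  B1: | IN=(all ⊤) | OUT={a:+; rest ⊤}
  B2: | IN={a:+; rest ⊤} | OUT={a:+; rest ⊤}
  B3: | IN=(all ⊤) | OUT={f:+; rest ⊤}
  B4: | IN={f:+; rest ⊤} | OUT=(all ⊤)
  B5: | IN=(all ⊤) | OUT={a:+; rest ⊤}
  B6: | IN={a:+; rest ⊤} | OUT={a:+, b:+; rest ⊤}
  B7: | IN={a:+; rest ⊤} | OUT={a:+, c:+; rest ⊤}
  B8: | IN={a:+, c:+; rest ⊤} | OUT={a:+, b:+, c:+; rest ⊤}

Merge at B7: IN[B7] = OUT[B2] ⊔ OUT[B6] = {a: +, b: ⊤, c: ⊤, d: ⊤, e: ⊤, f: ⊤}
Applying B7's transfer function to that IN value gives OUT[B7] (row B7 above).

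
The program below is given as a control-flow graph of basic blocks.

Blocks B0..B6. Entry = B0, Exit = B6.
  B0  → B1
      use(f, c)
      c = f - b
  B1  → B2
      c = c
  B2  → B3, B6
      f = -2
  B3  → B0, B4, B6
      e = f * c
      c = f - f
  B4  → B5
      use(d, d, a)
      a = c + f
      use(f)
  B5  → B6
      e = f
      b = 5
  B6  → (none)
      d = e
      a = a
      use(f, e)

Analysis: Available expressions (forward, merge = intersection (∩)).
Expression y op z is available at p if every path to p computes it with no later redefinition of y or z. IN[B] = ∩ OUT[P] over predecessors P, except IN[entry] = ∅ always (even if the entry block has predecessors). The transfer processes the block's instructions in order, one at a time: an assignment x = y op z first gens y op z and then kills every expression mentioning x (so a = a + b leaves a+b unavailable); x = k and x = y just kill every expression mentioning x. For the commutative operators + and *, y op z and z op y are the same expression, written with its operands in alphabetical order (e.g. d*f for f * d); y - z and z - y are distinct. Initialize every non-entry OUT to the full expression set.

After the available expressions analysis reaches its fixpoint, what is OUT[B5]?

Fixpoint table:
  B0: | IN={} | OUT={f-b}
  B1: | IN={f-b} | OUT={f-b}
  B2: | IN={f-b} | OUT={}
  B3: | IN={} | OUT={f-f}
  B4: | IN={f-f} | OUT={c+f, f-f}
  B5: | IN={c+f, f-f} | OUT={c+f, f-f}
  B6: | IN={} | OUT={}

Merge at B5: IN[B5] = OUT[B4] = {c+f, f-f}
Applying B5's transfer function to that IN value gives OUT[B5] (row B5 above).

Answer: {c+f, f-f}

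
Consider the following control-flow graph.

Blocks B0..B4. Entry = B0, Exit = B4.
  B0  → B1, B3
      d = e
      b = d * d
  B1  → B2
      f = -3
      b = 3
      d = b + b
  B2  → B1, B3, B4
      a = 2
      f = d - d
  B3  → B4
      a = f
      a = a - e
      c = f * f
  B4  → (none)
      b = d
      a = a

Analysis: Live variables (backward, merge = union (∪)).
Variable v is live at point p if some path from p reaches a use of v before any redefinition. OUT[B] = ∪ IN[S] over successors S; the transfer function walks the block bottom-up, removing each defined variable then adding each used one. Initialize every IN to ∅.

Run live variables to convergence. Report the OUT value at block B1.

Answer: {d, e}

Derivation:
Converged values:
  B0:   IN={e, f}   OUT={d, e, f}
  B1:   IN={e}   OUT={d, e}
  B2:   IN={d, e}   OUT={a, d, e, f}
  B3:   IN={d, e, f}   OUT={a, d}
  B4:   IN={a, d}   OUT={}

Merge at B1: OUT[B1] = IN[B2] = {d, e}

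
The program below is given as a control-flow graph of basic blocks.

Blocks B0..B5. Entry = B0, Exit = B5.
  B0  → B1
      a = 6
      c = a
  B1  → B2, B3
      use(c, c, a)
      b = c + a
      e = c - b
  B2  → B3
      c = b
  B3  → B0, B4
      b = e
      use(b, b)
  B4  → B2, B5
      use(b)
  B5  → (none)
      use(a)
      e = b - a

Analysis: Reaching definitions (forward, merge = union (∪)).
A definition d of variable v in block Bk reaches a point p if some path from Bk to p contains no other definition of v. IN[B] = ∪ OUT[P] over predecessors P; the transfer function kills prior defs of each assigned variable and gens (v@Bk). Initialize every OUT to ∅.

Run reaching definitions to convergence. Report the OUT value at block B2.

Per-block solution:
  B0: | IN={a@B0, b@B3, c@B0, c@B2, e@B1} | OUT={a@B0, b@B3, c@B0, e@B1}
  B1: | IN={a@B0, b@B3, c@B0, e@B1} | OUT={a@B0, b@B1, c@B0, e@B1}
  B2: | IN={a@B0, b@B1, b@B3, c@B0, c@B2, e@B1} | OUT={a@B0, b@B1, b@B3, c@B2, e@B1}
  B3: | IN={a@B0, b@B1, b@B3, c@B0, c@B2, e@B1} | OUT={a@B0, b@B3, c@B0, c@B2, e@B1}
  B4: | IN={a@B0, b@B3, c@B0, c@B2, e@B1} | OUT={a@B0, b@B3, c@B0, c@B2, e@B1}
  B5: | IN={a@B0, b@B3, c@B0, c@B2, e@B1} | OUT={a@B0, b@B3, c@B0, c@B2, e@B5}

Merge at B2: IN[B2] = OUT[B1] ⊔ OUT[B4] = {a@B0, b@B1, b@B3, c@B0, c@B2, e@B1}
Applying B2's transfer function to that IN value gives OUT[B2] (row B2 above).

Answer: {a@B0, b@B1, b@B3, c@B2, e@B1}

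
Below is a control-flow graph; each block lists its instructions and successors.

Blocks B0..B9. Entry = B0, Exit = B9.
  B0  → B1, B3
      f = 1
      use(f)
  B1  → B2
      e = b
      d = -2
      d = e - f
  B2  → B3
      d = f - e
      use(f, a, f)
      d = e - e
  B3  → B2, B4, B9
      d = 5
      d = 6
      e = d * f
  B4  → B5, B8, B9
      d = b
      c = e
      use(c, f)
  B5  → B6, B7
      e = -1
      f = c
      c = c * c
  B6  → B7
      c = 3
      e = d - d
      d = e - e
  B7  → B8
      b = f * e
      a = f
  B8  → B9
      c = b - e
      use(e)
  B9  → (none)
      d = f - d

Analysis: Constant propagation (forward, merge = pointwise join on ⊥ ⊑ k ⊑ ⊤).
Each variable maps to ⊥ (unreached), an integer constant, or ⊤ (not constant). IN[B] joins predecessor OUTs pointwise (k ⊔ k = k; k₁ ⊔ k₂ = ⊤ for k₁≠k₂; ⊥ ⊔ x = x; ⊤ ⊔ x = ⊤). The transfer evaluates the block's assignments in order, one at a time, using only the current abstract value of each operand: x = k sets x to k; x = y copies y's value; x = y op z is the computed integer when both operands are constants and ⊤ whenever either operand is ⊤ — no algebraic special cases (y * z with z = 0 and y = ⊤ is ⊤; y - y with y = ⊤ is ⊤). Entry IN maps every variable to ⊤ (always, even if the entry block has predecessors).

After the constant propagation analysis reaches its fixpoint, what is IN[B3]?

Fixpoint table:
  B0:   IN=(all ⊤)   OUT={f:1; rest ⊤}
  B1:   IN={f:1; rest ⊤}   OUT={f:1; rest ⊤}
  B2:   IN={f:1; rest ⊤}   OUT={f:1; rest ⊤}
  B3:   IN={f:1; rest ⊤}   OUT={d:6, e:6, f:1; rest ⊤}
  B4:   IN={d:6, e:6, f:1; rest ⊤}   OUT={c:6, e:6, f:1; rest ⊤}
  B5:   IN={c:6, e:6, f:1; rest ⊤}   OUT={c:36, e:-1, f:6; rest ⊤}
  B6:   IN={c:36, e:-1, f:6; rest ⊤}   OUT={c:3, f:6; rest ⊤}
  B7:   IN={f:6; rest ⊤}   OUT={a:6, f:6; rest ⊤}
  B8:   IN=(all ⊤)   OUT=(all ⊤)
  B9:   IN=(all ⊤)   OUT=(all ⊤)

Merge at B3: IN[B3] = OUT[B0] ⊔ OUT[B2] = {a: ⊤, b: ⊤, c: ⊤, d: ⊤, e: ⊤, f: 1}

Answer: {a: ⊤, b: ⊤, c: ⊤, d: ⊤, e: ⊤, f: 1}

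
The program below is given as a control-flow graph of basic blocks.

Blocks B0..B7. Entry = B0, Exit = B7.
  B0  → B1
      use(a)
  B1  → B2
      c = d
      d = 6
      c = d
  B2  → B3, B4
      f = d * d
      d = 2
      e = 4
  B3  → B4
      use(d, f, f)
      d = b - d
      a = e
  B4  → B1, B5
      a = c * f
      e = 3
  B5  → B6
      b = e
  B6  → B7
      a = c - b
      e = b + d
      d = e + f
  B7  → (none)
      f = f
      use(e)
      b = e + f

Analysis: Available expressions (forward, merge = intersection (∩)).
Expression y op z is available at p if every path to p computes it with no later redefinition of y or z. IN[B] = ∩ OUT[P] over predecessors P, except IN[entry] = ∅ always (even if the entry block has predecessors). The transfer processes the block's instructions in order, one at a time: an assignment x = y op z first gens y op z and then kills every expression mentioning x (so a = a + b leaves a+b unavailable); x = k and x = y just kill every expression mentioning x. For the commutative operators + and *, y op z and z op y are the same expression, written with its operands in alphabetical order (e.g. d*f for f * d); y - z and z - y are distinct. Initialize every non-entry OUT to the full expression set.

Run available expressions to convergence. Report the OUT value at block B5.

Answer: {c*f}

Working:
Fixpoint table:
  B0:  IN={}  OUT={}
  B1:  IN={}  OUT={}
  B2:  IN={}  OUT={}
  B3:  IN={}  OUT={}
  B4:  IN={}  OUT={c*f}
  B5:  IN={c*f}  OUT={c*f}
  B6:  IN={c*f}  OUT={c*f, c-b, e+f}
  B7:  IN={c*f, c-b, e+f}  OUT={e+f}

Merge at B5: IN[B5] = OUT[B4] = {c*f}
Applying B5's transfer function to that IN value gives OUT[B5] (row B5 above).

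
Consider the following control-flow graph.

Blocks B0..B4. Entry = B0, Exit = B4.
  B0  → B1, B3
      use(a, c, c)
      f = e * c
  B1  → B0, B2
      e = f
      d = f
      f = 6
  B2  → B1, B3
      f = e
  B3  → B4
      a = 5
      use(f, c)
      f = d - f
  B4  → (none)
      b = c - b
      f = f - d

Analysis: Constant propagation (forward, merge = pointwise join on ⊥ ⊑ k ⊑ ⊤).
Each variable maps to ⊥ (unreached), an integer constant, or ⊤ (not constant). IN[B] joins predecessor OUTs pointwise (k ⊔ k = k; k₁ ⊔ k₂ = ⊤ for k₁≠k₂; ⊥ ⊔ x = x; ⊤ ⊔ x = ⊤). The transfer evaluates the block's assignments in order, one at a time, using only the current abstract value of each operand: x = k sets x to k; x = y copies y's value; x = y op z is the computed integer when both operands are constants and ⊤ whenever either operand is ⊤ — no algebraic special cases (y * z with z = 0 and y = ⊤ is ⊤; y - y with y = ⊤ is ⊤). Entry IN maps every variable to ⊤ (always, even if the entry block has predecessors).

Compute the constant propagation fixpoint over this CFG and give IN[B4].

Answer: {a: 5, b: ⊤, c: ⊤, d: ⊤, e: ⊤, f: ⊤}

Derivation:
Converged values:
  B0:  IN=(all ⊤)  OUT=(all ⊤)
  B1:  IN=(all ⊤)  OUT={f:6; rest ⊤}
  B2:  IN={f:6; rest ⊤}  OUT=(all ⊤)
  B3:  IN=(all ⊤)  OUT={a:5; rest ⊤}
  B4:  IN={a:5; rest ⊤}  OUT={a:5; rest ⊤}

Merge at B4: IN[B4] = OUT[B3] = {a: 5, b: ⊤, c: ⊤, d: ⊤, e: ⊤, f: ⊤}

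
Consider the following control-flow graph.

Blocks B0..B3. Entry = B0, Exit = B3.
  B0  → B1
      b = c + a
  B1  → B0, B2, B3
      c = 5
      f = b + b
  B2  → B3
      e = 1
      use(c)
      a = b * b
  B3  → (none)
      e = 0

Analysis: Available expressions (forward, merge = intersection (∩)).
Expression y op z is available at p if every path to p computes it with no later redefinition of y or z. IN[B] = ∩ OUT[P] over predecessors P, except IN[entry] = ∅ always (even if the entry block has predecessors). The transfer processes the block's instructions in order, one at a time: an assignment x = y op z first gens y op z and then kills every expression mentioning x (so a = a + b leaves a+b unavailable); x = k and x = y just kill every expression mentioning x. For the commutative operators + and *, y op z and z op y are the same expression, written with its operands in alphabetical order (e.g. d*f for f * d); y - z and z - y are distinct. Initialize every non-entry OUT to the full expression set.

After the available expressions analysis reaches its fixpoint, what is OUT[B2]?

Answer: {b*b, b+b}

Trace:
Per-block solution:
  B0:   IN={}   OUT={a+c}
  B1:   IN={a+c}   OUT={b+b}
  B2:   IN={b+b}   OUT={b*b, b+b}
  B3:   IN={b+b}   OUT={b+b}

Merge at B2: IN[B2] = OUT[B1] = {b+b}
Applying B2's transfer function to that IN value gives OUT[B2] (row B2 above).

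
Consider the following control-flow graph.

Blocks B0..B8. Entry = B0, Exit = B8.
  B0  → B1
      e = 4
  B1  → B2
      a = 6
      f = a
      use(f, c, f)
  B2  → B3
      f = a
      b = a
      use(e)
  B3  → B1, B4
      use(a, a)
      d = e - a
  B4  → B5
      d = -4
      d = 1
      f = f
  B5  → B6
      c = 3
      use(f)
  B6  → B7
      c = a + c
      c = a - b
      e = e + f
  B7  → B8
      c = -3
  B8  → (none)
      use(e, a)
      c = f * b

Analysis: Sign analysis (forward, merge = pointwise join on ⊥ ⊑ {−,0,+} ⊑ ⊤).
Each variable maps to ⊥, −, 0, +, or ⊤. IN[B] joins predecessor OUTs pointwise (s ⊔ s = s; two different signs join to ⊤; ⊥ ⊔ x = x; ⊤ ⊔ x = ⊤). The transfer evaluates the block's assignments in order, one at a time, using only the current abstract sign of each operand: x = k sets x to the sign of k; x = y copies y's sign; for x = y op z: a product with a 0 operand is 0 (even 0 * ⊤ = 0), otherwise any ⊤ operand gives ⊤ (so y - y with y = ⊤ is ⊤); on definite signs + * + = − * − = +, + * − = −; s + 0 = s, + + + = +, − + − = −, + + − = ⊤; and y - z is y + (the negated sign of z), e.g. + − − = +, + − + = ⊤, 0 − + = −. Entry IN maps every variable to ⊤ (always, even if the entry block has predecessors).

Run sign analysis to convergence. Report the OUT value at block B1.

Per-block solution:
  B0:   IN=(all ⊤)   OUT={e:+; rest ⊤}
  B1:   IN={e:+; rest ⊤}   OUT={a:+, e:+, f:+; rest ⊤}
  B2:   IN={a:+, e:+, f:+; rest ⊤}   OUT={a:+, b:+, e:+, f:+; rest ⊤}
  B3:   IN={a:+, b:+, e:+, f:+; rest ⊤}   OUT={a:+, b:+, e:+, f:+; rest ⊤}
  B4:   IN={a:+, b:+, e:+, f:+; rest ⊤}   OUT={a:+, b:+, d:+, e:+, f:+; rest ⊤}
  B5:   IN={a:+, b:+, d:+, e:+, f:+; rest ⊤}   OUT={a:+, b:+, c:+, d:+, e:+, f:+; rest ⊤}
  B6:   IN={a:+, b:+, c:+, d:+, e:+, f:+; rest ⊤}   OUT={a:+, b:+, d:+, e:+, f:+; rest ⊤}
  B7:   IN={a:+, b:+, d:+, e:+, f:+; rest ⊤}   OUT={a:+, b:+, c:-, d:+, e:+, f:+; rest ⊤}
  B8:   IN={a:+, b:+, c:-, d:+, e:+, f:+; rest ⊤}   OUT={a:+, b:+, c:+, d:+, e:+, f:+; rest ⊤}

Merge at B1: IN[B1] = OUT[B0] ⊔ OUT[B3] = {a: ⊤, b: ⊤, c: ⊤, d: ⊤, e: +, f: ⊤}
Applying B1's transfer function to that IN value gives OUT[B1] (row B1 above).

Answer: {a: +, b: ⊤, c: ⊤, d: ⊤, e: +, f: +}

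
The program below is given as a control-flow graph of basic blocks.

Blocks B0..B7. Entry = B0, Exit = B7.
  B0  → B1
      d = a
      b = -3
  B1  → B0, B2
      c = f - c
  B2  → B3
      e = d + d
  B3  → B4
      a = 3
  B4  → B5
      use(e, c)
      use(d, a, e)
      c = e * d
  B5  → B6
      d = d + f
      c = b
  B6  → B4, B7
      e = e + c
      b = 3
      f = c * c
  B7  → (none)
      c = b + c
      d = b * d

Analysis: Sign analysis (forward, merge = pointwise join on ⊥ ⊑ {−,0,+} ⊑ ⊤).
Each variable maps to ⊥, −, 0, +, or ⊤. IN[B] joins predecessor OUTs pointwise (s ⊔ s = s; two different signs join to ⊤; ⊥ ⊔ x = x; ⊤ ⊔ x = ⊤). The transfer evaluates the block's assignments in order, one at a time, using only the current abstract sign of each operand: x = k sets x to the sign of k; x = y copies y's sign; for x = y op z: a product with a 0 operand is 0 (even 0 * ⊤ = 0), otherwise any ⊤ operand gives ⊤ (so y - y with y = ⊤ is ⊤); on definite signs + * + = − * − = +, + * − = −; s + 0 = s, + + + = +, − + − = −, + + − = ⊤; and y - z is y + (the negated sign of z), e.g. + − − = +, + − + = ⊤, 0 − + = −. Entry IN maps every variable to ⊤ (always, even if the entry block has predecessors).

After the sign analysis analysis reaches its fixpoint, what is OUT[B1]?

Converged values:
  B0:   IN=(all ⊤)   OUT={b:-; rest ⊤}
  B1:   IN={b:-; rest ⊤}   OUT={b:-; rest ⊤}
  B2:   IN={b:-; rest ⊤}   OUT={b:-; rest ⊤}
  B3:   IN={b:-; rest ⊤}   OUT={a:+, b:-; rest ⊤}
  B4:   IN={a:+; rest ⊤}   OUT={a:+; rest ⊤}
  B5:   IN={a:+; rest ⊤}   OUT={a:+; rest ⊤}
  B6:   IN={a:+; rest ⊤}   OUT={a:+, b:+; rest ⊤}
  B7:   IN={a:+, b:+; rest ⊤}   OUT={a:+, b:+; rest ⊤}

Merge at B1: IN[B1] = OUT[B0] = {a: ⊤, b: -, c: ⊤, d: ⊤, e: ⊤, f: ⊤}
Applying B1's transfer function to that IN value gives OUT[B1] (row B1 above).

Answer: {a: ⊤, b: -, c: ⊤, d: ⊤, e: ⊤, f: ⊤}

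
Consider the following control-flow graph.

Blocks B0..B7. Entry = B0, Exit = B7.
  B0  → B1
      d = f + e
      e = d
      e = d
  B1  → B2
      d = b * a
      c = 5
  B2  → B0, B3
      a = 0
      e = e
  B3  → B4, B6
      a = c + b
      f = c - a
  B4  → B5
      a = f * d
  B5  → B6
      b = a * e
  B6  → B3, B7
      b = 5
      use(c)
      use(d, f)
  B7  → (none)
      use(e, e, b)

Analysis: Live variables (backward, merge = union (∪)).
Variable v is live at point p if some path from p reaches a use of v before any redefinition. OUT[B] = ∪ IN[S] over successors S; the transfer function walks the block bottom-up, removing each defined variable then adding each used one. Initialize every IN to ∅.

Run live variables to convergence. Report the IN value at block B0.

Answer: {a, b, e, f}

Working:
Per-block solution:
  B0: | IN={a, b, e, f} | OUT={a, b, e, f}
  B1: | IN={a, b, e, f} | OUT={b, c, d, e, f}
  B2: | IN={b, c, d, e, f} | OUT={a, b, c, d, e, f}
  B3: | IN={b, c, d, e} | OUT={c, d, e, f}
  B4: | IN={c, d, e, f} | OUT={a, c, d, e, f}
  B5: | IN={a, c, d, e, f} | OUT={c, d, e, f}
  B6: | IN={c, d, e, f} | OUT={b, c, d, e}
  B7: | IN={b, e} | OUT={}

Merge at B0: OUT[B0] = IN[B1] = {a, b, e, f}
Applying B0's transfer function to that OUT value gives IN[B0] (row B0 above).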